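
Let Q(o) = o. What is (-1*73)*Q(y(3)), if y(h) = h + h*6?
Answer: -1533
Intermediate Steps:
y(h) = 7*h (y(h) = h + 6*h = 7*h)
(-1*73)*Q(y(3)) = (-1*73)*(7*3) = -73*21 = -1533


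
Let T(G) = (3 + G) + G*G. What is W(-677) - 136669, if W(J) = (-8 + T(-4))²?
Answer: -136620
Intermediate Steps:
T(G) = 3 + G + G² (T(G) = (3 + G) + G² = 3 + G + G²)
W(J) = 49 (W(J) = (-8 + (3 - 4 + (-4)²))² = (-8 + (3 - 4 + 16))² = (-8 + 15)² = 7² = 49)
W(-677) - 136669 = 49 - 136669 = -136620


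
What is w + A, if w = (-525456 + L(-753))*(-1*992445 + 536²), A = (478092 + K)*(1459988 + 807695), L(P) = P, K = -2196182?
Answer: -3525027735329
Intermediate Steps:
A = -3896083485470 (A = (478092 - 2196182)*(1459988 + 807695) = -1718090*2267683 = -3896083485470)
w = 371055750141 (w = (-525456 - 753)*(-1*992445 + 536²) = -526209*(-992445 + 287296) = -526209*(-705149) = 371055750141)
w + A = 371055750141 - 3896083485470 = -3525027735329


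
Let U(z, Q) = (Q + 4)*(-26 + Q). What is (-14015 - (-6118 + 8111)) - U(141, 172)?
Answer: -41704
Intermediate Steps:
U(z, Q) = (-26 + Q)*(4 + Q) (U(z, Q) = (4 + Q)*(-26 + Q) = (-26 + Q)*(4 + Q))
(-14015 - (-6118 + 8111)) - U(141, 172) = (-14015 - (-6118 + 8111)) - (-104 + 172² - 22*172) = (-14015 - 1*1993) - (-104 + 29584 - 3784) = (-14015 - 1993) - 1*25696 = -16008 - 25696 = -41704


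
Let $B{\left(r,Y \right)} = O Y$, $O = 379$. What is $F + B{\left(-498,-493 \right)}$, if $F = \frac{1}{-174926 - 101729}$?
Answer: $- \frac{51692156786}{276655} \approx -1.8685 \cdot 10^{5}$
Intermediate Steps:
$F = - \frac{1}{276655}$ ($F = \frac{1}{-276655} = - \frac{1}{276655} \approx -3.6146 \cdot 10^{-6}$)
$B{\left(r,Y \right)} = 379 Y$
$F + B{\left(-498,-493 \right)} = - \frac{1}{276655} + 379 \left(-493\right) = - \frac{1}{276655} - 186847 = - \frac{51692156786}{276655}$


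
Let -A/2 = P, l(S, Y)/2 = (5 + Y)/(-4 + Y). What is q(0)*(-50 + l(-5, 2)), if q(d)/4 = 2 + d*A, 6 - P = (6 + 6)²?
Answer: -456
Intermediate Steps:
l(S, Y) = 2*(5 + Y)/(-4 + Y) (l(S, Y) = 2*((5 + Y)/(-4 + Y)) = 2*(5 + Y)/(-4 + Y))
P = -138 (P = 6 - (6 + 6)² = 6 - 1*12² = 6 - 1*144 = 6 - 144 = -138)
A = 276 (A = -2*(-138) = 276)
q(d) = 8 + 1104*d (q(d) = 4*(2 + d*276) = 4*(2 + 276*d) = 8 + 1104*d)
q(0)*(-50 + l(-5, 2)) = (8 + 1104*0)*(-50 + 2*(5 + 2)/(-4 + 2)) = (8 + 0)*(-50 + 2*7/(-2)) = 8*(-50 + 2*(-½)*7) = 8*(-50 - 7) = 8*(-57) = -456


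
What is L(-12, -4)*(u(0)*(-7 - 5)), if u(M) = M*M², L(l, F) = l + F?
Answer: 0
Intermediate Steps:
L(l, F) = F + l
u(M) = M³
L(-12, -4)*(u(0)*(-7 - 5)) = (-4 - 12)*(0³*(-7 - 5)) = -0*(-12) = -16*0 = 0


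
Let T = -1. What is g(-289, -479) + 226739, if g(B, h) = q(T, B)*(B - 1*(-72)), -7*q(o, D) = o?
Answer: 226708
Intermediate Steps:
q(o, D) = -o/7
g(B, h) = 72/7 + B/7 (g(B, h) = (-1/7*(-1))*(B - 1*(-72)) = (B + 72)/7 = (72 + B)/7 = 72/7 + B/7)
g(-289, -479) + 226739 = (72/7 + (1/7)*(-289)) + 226739 = (72/7 - 289/7) + 226739 = -31 + 226739 = 226708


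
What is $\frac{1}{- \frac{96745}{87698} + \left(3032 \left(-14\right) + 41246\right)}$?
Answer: $- \frac{87698}{105509741} \approx -0.00083118$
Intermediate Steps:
$\frac{1}{- \frac{96745}{87698} + \left(3032 \left(-14\right) + 41246\right)} = \frac{1}{\left(-96745\right) \frac{1}{87698} + \left(-42448 + 41246\right)} = \frac{1}{- \frac{96745}{87698} - 1202} = \frac{1}{- \frac{105509741}{87698}} = - \frac{87698}{105509741}$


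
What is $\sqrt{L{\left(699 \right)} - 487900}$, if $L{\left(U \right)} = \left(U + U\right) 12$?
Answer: $2 i \sqrt{117781} \approx 686.38 i$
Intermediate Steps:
$L{\left(U \right)} = 24 U$ ($L{\left(U \right)} = 2 U 12 = 24 U$)
$\sqrt{L{\left(699 \right)} - 487900} = \sqrt{24 \cdot 699 - 487900} = \sqrt{16776 - 487900} = \sqrt{-471124} = 2 i \sqrt{117781}$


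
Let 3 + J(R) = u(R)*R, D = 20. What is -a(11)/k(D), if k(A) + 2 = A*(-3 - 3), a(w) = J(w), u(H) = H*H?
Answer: 664/61 ≈ 10.885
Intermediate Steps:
u(H) = H²
J(R) = -3 + R³ (J(R) = -3 + R²*R = -3 + R³)
a(w) = -3 + w³
k(A) = -2 - 6*A (k(A) = -2 + A*(-3 - 3) = -2 + A*(-6) = -2 - 6*A)
-a(11)/k(D) = -(-3 + 11³)/(-2 - 6*20) = -(-3 + 1331)/(-2 - 120) = -1328/(-122) = -1328*(-1)/122 = -1*(-664/61) = 664/61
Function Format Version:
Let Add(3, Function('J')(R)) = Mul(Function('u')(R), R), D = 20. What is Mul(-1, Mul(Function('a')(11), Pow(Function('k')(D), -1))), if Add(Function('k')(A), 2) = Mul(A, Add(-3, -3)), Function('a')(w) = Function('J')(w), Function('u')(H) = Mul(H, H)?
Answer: Rational(664, 61) ≈ 10.885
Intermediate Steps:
Function('u')(H) = Pow(H, 2)
Function('J')(R) = Add(-3, Pow(R, 3)) (Function('J')(R) = Add(-3, Mul(Pow(R, 2), R)) = Add(-3, Pow(R, 3)))
Function('a')(w) = Add(-3, Pow(w, 3))
Function('k')(A) = Add(-2, Mul(-6, A)) (Function('k')(A) = Add(-2, Mul(A, Add(-3, -3))) = Add(-2, Mul(A, -6)) = Add(-2, Mul(-6, A)))
Mul(-1, Mul(Function('a')(11), Pow(Function('k')(D), -1))) = Mul(-1, Mul(Add(-3, Pow(11, 3)), Pow(Add(-2, Mul(-6, 20)), -1))) = Mul(-1, Mul(Add(-3, 1331), Pow(Add(-2, -120), -1))) = Mul(-1, Mul(1328, Pow(-122, -1))) = Mul(-1, Mul(1328, Rational(-1, 122))) = Mul(-1, Rational(-664, 61)) = Rational(664, 61)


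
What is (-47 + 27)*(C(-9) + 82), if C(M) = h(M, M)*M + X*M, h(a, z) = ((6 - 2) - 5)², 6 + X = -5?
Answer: -3440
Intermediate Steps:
X = -11 (X = -6 - 5 = -11)
h(a, z) = 1 (h(a, z) = (4 - 5)² = (-1)² = 1)
C(M) = -10*M (C(M) = 1*M - 11*M = M - 11*M = -10*M)
(-47 + 27)*(C(-9) + 82) = (-47 + 27)*(-10*(-9) + 82) = -20*(90 + 82) = -20*172 = -3440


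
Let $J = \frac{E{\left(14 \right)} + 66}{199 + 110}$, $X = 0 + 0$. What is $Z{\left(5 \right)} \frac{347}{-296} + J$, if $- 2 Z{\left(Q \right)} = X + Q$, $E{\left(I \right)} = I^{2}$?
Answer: $\frac{691219}{182928} \approx 3.7786$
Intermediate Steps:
$X = 0$
$Z{\left(Q \right)} = - \frac{Q}{2}$ ($Z{\left(Q \right)} = - \frac{0 + Q}{2} = - \frac{Q}{2}$)
$J = \frac{262}{309}$ ($J = \frac{14^{2} + 66}{199 + 110} = \frac{196 + 66}{309} = 262 \cdot \frac{1}{309} = \frac{262}{309} \approx 0.8479$)
$Z{\left(5 \right)} \frac{347}{-296} + J = \left(- \frac{1}{2}\right) 5 \frac{347}{-296} + \frac{262}{309} = - \frac{5 \cdot 347 \left(- \frac{1}{296}\right)}{2} + \frac{262}{309} = \left(- \frac{5}{2}\right) \left(- \frac{347}{296}\right) + \frac{262}{309} = \frac{1735}{592} + \frac{262}{309} = \frac{691219}{182928}$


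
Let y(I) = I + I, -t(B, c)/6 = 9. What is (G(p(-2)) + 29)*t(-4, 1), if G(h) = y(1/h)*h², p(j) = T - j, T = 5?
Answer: -2322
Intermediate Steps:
t(B, c) = -54 (t(B, c) = -6*9 = -54)
p(j) = 5 - j
y(I) = 2*I
G(h) = 2*h (G(h) = (2*(1/h))*h² = (2/h)*h² = 2*h)
(G(p(-2)) + 29)*t(-4, 1) = (2*(5 - 1*(-2)) + 29)*(-54) = (2*(5 + 2) + 29)*(-54) = (2*7 + 29)*(-54) = (14 + 29)*(-54) = 43*(-54) = -2322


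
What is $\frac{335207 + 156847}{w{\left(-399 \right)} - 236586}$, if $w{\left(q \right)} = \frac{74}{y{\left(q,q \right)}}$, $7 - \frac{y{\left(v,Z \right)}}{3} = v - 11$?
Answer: $- \frac{307779777}{147984506} \approx -2.0798$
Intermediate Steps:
$y{\left(v,Z \right)} = 54 - 3 v$ ($y{\left(v,Z \right)} = 21 - 3 \left(v - 11\right) = 21 - 3 \left(-11 + v\right) = 21 - \left(-33 + 3 v\right) = 54 - 3 v$)
$w{\left(q \right)} = \frac{74}{54 - 3 q}$
$\frac{335207 + 156847}{w{\left(-399 \right)} - 236586} = \frac{335207 + 156847}{- \frac{74}{-54 + 3 \left(-399\right)} - 236586} = \frac{492054}{- \frac{74}{-54 - 1197} - 236586} = \frac{492054}{- \frac{74}{-1251} - 236586} = \frac{492054}{\left(-74\right) \left(- \frac{1}{1251}\right) - 236586} = \frac{492054}{\frac{74}{1251} - 236586} = \frac{492054}{- \frac{295969012}{1251}} = 492054 \left(- \frac{1251}{295969012}\right) = - \frac{307779777}{147984506}$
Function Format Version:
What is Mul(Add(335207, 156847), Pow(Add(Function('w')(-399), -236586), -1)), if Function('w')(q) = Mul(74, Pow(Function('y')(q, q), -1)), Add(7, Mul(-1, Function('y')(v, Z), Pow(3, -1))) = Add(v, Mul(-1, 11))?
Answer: Rational(-307779777, 147984506) ≈ -2.0798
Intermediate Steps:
Function('y')(v, Z) = Add(54, Mul(-3, v)) (Function('y')(v, Z) = Add(21, Mul(-3, Add(v, Mul(-1, 11)))) = Add(21, Mul(-3, Add(v, -11))) = Add(21, Mul(-3, Add(-11, v))) = Add(21, Add(33, Mul(-3, v))) = Add(54, Mul(-3, v)))
Function('w')(q) = Mul(74, Pow(Add(54, Mul(-3, q)), -1))
Mul(Add(335207, 156847), Pow(Add(Function('w')(-399), -236586), -1)) = Mul(Add(335207, 156847), Pow(Add(Mul(-74, Pow(Add(-54, Mul(3, -399)), -1)), -236586), -1)) = Mul(492054, Pow(Add(Mul(-74, Pow(Add(-54, -1197), -1)), -236586), -1)) = Mul(492054, Pow(Add(Mul(-74, Pow(-1251, -1)), -236586), -1)) = Mul(492054, Pow(Add(Mul(-74, Rational(-1, 1251)), -236586), -1)) = Mul(492054, Pow(Add(Rational(74, 1251), -236586), -1)) = Mul(492054, Pow(Rational(-295969012, 1251), -1)) = Mul(492054, Rational(-1251, 295969012)) = Rational(-307779777, 147984506)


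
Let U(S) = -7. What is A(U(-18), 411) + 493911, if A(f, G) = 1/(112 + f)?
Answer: 51860656/105 ≈ 4.9391e+5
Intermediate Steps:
A(U(-18), 411) + 493911 = 1/(112 - 7) + 493911 = 1/105 + 493911 = 51860656/105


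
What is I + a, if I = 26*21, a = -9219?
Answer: -8673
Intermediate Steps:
I = 546
I + a = 546 - 9219 = -8673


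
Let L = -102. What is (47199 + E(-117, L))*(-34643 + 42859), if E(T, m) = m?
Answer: 386948952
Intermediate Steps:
(47199 + E(-117, L))*(-34643 + 42859) = (47199 - 102)*(-34643 + 42859) = 47097*8216 = 386948952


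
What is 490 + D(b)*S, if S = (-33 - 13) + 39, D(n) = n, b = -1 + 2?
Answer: 483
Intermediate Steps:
b = 1
S = -7 (S = -46 + 39 = -7)
490 + D(b)*S = 490 + 1*(-7) = 490 - 7 = 483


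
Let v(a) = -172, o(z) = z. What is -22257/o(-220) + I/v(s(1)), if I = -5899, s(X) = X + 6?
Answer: 320374/2365 ≈ 135.46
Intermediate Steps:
s(X) = 6 + X
-22257/o(-220) + I/v(s(1)) = -22257/(-220) - 5899/(-172) = -22257*(-1/220) - 5899*(-1/172) = 22257/220 + 5899/172 = 320374/2365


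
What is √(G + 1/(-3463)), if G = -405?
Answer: 2*I*√1214228227/3463 ≈ 20.125*I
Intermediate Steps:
√(G + 1/(-3463)) = √(-405 + 1/(-3463)) = √(-405 - 1/3463) = √(-1402516/3463) = 2*I*√1214228227/3463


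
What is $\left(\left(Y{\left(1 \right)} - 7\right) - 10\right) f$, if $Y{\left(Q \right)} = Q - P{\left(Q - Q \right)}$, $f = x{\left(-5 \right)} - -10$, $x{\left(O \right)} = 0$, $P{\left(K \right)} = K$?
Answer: $-160$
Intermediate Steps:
$f = 10$ ($f = 0 - -10 = 0 + 10 = 10$)
$Y{\left(Q \right)} = Q$ ($Y{\left(Q \right)} = Q - \left(Q - Q\right) = Q - 0 = Q + 0 = Q$)
$\left(\left(Y{\left(1 \right)} - 7\right) - 10\right) f = \left(\left(1 - 7\right) - 10\right) 10 = \left(-6 - 10\right) 10 = \left(-16\right) 10 = -160$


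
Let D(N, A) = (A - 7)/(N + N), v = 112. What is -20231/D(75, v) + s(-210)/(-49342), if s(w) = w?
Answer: -4991189275/172697 ≈ -28901.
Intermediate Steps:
D(N, A) = (-7 + A)/(2*N) (D(N, A) = (-7 + A)/((2*N)) = (-7 + A)*(1/(2*N)) = (-7 + A)/(2*N))
-20231/D(75, v) + s(-210)/(-49342) = -20231*150/(-7 + 112) - 210/(-49342) = -20231/((½)*(1/75)*105) - 210*(-1/49342) = -20231/7/10 + 105/24671 = -20231*10/7 + 105/24671 = -202310/7 + 105/24671 = -4991189275/172697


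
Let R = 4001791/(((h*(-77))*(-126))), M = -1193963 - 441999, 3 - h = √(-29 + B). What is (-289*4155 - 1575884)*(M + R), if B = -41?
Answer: 1160544602597934139/255486 - 11111689032089*I*√70/766458 ≈ 4.5425e+12 - 1.2129e+8*I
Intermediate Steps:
h = 3 - I*√70 (h = 3 - √(-29 - 41) = 3 - √(-70) = 3 - I*√70 ≈ 3.0 - 8.3666*I)
M = -1635962
R = 4001791/(29106 - 9702*I*√70) (R = 4001791/((((3 - I*√70)*(-77))*(-126))) = 4001791/(((-231 + 77*I*√70)*(-126))) = 4001791/(29106 - 9702*I*√70) ≈ 15.663 + 43.683*I)
(-289*4155 - 1575884)*(M + R) = (-289*4155 - 1575884)*(-1635962 + (4001791/255486 + 4001791*I*√70/766458)) = (-1200795 - 1575884)*(-417961385741/255486 + 4001791*I*√70/766458) = -2776679*(-417961385741/255486 + 4001791*I*√70/766458) = 1160544602597934139/255486 - 11111689032089*I*√70/766458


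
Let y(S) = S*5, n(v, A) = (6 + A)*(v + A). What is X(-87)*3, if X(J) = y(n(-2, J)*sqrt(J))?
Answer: 108135*I*sqrt(87) ≈ 1.0086e+6*I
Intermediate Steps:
n(v, A) = (6 + A)*(A + v)
y(S) = 5*S
X(J) = 5*sqrt(J)*(-12 + J**2 + 4*J) (X(J) = 5*((J**2 + 6*J + 6*(-2) + J*(-2))*sqrt(J)) = 5*((J**2 + 6*J - 12 - 2*J)*sqrt(J)) = 5*((-12 + J**2 + 4*J)*sqrt(J)) = 5*(sqrt(J)*(-12 + J**2 + 4*J)) = 5*sqrt(J)*(-12 + J**2 + 4*J))
X(-87)*3 = (5*sqrt(-87)*(-12 + (-87)**2 + 4*(-87)))*3 = (5*(I*sqrt(87))*(-12 + 7569 - 348))*3 = (5*(I*sqrt(87))*7209)*3 = (36045*I*sqrt(87))*3 = 108135*I*sqrt(87)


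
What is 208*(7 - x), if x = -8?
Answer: 3120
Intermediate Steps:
208*(7 - x) = 208*(7 - 1*(-8)) = 208*(7 + 8) = 208*15 = 3120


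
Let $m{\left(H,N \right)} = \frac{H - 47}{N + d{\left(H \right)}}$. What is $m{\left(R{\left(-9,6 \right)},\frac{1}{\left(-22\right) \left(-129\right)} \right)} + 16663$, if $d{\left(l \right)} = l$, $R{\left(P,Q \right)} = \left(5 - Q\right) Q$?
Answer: $\frac{283871315}{17027} \approx 16672.0$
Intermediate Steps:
$R{\left(P,Q \right)} = Q \left(5 - Q\right)$
$m{\left(H,N \right)} = \frac{-47 + H}{H + N}$ ($m{\left(H,N \right)} = \frac{H - 47}{N + H} = \frac{-47 + H}{H + N}$)
$m{\left(R{\left(-9,6 \right)},\frac{1}{\left(-22\right) \left(-129\right)} \right)} + 16663 = \frac{-47 + 6 \left(5 - 6\right)}{6 \left(5 - 6\right) + \frac{1}{\left(-22\right) \left(-129\right)}} + 16663 = \frac{-47 + 6 \left(5 - 6\right)}{6 \left(5 - 6\right) - - \frac{1}{2838}} + 16663 = \frac{-47 + 6 \left(-1\right)}{6 \left(-1\right) + \frac{1}{2838}} + 16663 = \frac{-47 - 6}{-6 + \frac{1}{2838}} + 16663 = \frac{1}{- \frac{17027}{2838}} \left(-53\right) + 16663 = \left(- \frac{2838}{17027}\right) \left(-53\right) + 16663 = \frac{150414}{17027} + 16663 = \frac{283871315}{17027}$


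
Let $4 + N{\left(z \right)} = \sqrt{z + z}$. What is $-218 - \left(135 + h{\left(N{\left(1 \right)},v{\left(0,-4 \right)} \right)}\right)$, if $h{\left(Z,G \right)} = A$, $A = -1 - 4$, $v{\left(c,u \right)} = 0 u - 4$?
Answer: $-348$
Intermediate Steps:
$v{\left(c,u \right)} = -4$ ($v{\left(c,u \right)} = 0 - 4 = -4$)
$A = -5$
$N{\left(z \right)} = -4 + \sqrt{2} \sqrt{z}$ ($N{\left(z \right)} = -4 + \sqrt{z + z} = -4 + \sqrt{2 z} = -4 + \sqrt{2} \sqrt{z}$)
$h{\left(Z,G \right)} = -5$
$-218 - \left(135 + h{\left(N{\left(1 \right)},v{\left(0,-4 \right)} \right)}\right) = -218 - \left(135 - 5\right) = -218 - 130 = -348$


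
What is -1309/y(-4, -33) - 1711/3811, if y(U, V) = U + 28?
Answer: -5029663/91464 ≈ -54.991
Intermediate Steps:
y(U, V) = 28 + U
-1309/y(-4, -33) - 1711/3811 = -1309/(28 - 4) - 1711/3811 = -1309/24 - 1711*1/3811 = -1309*1/24 - 1711/3811 = -1309/24 - 1711/3811 = -5029663/91464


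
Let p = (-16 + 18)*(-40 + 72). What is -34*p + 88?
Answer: -2088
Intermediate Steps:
p = 64 (p = 2*32 = 64)
-34*p + 88 = -34*64 + 88 = -2176 + 88 = -2088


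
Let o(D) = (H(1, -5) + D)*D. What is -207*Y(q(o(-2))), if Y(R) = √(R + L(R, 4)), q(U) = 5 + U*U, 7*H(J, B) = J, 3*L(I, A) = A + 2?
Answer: -207*√1019/7 ≈ -943.97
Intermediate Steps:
L(I, A) = ⅔ + A/3 (L(I, A) = (A + 2)/3 = (2 + A)/3 = ⅔ + A/3)
H(J, B) = J/7
o(D) = D*(⅐ + D) (o(D) = ((⅐)*1 + D)*D = (⅐ + D)*D = D*(⅐ + D))
q(U) = 5 + U²
Y(R) = √(2 + R) (Y(R) = √(R + (⅔ + (⅓)*4)) = √(R + (⅔ + 4/3)) = √(R + 2) = √(2 + R))
-207*Y(q(o(-2))) = -207*√(2 + (5 + (-2*(⅐ - 2))²)) = -207*√(2 + (5 + (-2*(-13/7))²)) = -207*√(2 + (5 + (26/7)²)) = -207*√(2 + (5 + 676/49)) = -207*√(2 + 921/49) = -207*√1019/7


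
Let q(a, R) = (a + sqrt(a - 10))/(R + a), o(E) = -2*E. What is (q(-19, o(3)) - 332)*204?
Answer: -1689324/25 - 204*I*sqrt(29)/25 ≈ -67573.0 - 43.943*I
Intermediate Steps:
q(a, R) = (a + sqrt(-10 + a))/(R + a)
(q(-19, o(3)) - 332)*204 = ((-19 + sqrt(-10 - 19))/(-2*3 - 19) - 332)*204 = ((-19 + sqrt(-29))/(-6 - 19) - 332)*204 = ((-19 + I*sqrt(29))/(-25) - 332)*204 = (-(-19 + I*sqrt(29))/25 - 332)*204 = ((19/25 - I*sqrt(29)/25) - 332)*204 = (-8281/25 - I*sqrt(29)/25)*204 = -1689324/25 - 204*I*sqrt(29)/25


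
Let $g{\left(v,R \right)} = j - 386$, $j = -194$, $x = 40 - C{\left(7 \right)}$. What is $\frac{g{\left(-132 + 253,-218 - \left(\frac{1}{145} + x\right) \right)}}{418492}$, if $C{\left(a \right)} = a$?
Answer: $- \frac{145}{104623} \approx -0.0013859$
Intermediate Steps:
$x = 33$ ($x = 40 - 7 = 33$)
$g{\left(v,R \right)} = -580$ ($g{\left(v,R \right)} = -194 - 386 = -580$)
$\frac{g{\left(-132 + 253,-218 - \left(\frac{1}{145} + x\right) \right)}}{418492} = - \frac{580}{418492} = \left(-580\right) \frac{1}{418492} = - \frac{145}{104623}$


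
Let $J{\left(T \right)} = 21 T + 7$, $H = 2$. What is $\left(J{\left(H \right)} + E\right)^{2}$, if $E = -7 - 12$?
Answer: $900$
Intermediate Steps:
$J{\left(T \right)} = 7 + 21 T$
$E = -19$ ($E = -7 - 12 = -19$)
$\left(J{\left(H \right)} + E\right)^{2} = \left(\left(7 + 21 \cdot 2\right) - 19\right)^{2} = \left(\left(7 + 42\right) - 19\right)^{2} = \left(49 - 19\right)^{2} = 30^{2} = 900$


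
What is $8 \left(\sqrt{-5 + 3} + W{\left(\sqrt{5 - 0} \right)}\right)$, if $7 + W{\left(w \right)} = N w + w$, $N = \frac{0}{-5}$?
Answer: $-56 + 8 \sqrt{5} + 8 i \sqrt{2} \approx -38.111 + 11.314 i$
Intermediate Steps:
$N = 0$ ($N = 0 \left(- \frac{1}{5}\right) = 0$)
$W{\left(w \right)} = -7 + w$ ($W{\left(w \right)} = -7 + \left(0 w + w\right) = -7 + \left(0 + w\right) = -7 + w$)
$8 \left(\sqrt{-5 + 3} + W{\left(\sqrt{5 - 0} \right)}\right) = 8 \left(\sqrt{-5 + 3} - \left(7 - \sqrt{5 - 0}\right)\right) = 8 \left(\sqrt{-2} - \left(7 - \sqrt{5 + \left(-5 + 5\right)}\right)\right) = 8 \left(i \sqrt{2} - \left(7 - \sqrt{5 + 0}\right)\right) = 8 \left(i \sqrt{2} - \left(7 - \sqrt{5}\right)\right) = 8 \left(-7 + \sqrt{5} + i \sqrt{2}\right) = -56 + 8 \sqrt{5} + 8 i \sqrt{2}$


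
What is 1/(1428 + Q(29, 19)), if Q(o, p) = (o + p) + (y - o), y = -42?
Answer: 1/1405 ≈ 0.00071174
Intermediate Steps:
Q(o, p) = -42 + p (Q(o, p) = (o + p) + (-42 - o) = -42 + p)
1/(1428 + Q(29, 19)) = 1/(1428 + (-42 + 19)) = 1/(1428 - 23) = 1/1405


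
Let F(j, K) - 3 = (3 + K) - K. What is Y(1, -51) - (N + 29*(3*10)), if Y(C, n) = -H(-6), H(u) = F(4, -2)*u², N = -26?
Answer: -1060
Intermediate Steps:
F(j, K) = 6 (F(j, K) = 3 + ((3 + K) - K) = 3 + 3 = 6)
H(u) = 6*u²
Y(C, n) = -216 (Y(C, n) = -6*(-6)² = -6*36 = -1*216 = -216)
Y(1, -51) - (N + 29*(3*10)) = -216 - (-26 + 29*(3*10)) = -216 - (-26 + 29*30) = -216 - (-26 + 870) = -216 - 1*844 = -216 - 844 = -1060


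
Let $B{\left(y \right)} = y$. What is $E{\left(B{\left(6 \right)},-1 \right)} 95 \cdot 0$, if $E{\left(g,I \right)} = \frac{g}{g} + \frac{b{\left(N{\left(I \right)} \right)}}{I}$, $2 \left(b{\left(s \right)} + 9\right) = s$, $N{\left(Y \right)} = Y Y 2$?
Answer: $0$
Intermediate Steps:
$N{\left(Y \right)} = 2 Y^{2}$ ($N{\left(Y \right)} = Y^{2} \cdot 2 = 2 Y^{2}$)
$b{\left(s \right)} = -9 + \frac{s}{2}$
$E{\left(g,I \right)} = 1 + \frac{-9 + I^{2}}{I}$ ($E{\left(g,I \right)} = \frac{g}{g} + \frac{-9 + \frac{2 I^{2}}{2}}{I} = 1 + \frac{-9 + I^{2}}{I}$)
$E{\left(B{\left(6 \right)},-1 \right)} 95 \cdot 0 = \left(1 - 1 - \frac{9}{-1}\right) 95 \cdot 0 = \left(1 - 1 - -9\right) 95 \cdot 0 = \left(1 - 1 + 9\right) 95 \cdot 0 = 9 \cdot 95 \cdot 0 = 855 \cdot 0 = 0$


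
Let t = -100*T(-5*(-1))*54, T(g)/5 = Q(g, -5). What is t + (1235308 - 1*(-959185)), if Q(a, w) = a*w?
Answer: 2869493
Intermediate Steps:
T(g) = -25*g (T(g) = 5*(g*(-5)) = 5*(-5*g) = -25*g)
t = 675000 (t = -(-2500)*(-5*(-1))*54 = -(-2500)*5*54 = -100*(-125)*54 = 12500*54 = 675000)
t + (1235308 - 1*(-959185)) = 675000 + (1235308 - 1*(-959185)) = 675000 + (1235308 + 959185) = 675000 + 2194493 = 2869493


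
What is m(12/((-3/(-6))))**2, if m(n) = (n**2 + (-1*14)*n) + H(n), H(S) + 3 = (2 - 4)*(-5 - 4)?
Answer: 65025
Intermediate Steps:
H(S) = 15 (H(S) = -3 + (2 - 4)*(-5 - 4) = -3 - 2*(-9) = -3 + 18 = 15)
m(n) = 15 + n**2 - 14*n (m(n) = (n**2 + (-1*14)*n) + 15 = (n**2 - 14*n) + 15 = 15 + n**2 - 14*n)
m(12/((-3/(-6))))**2 = (15 + (12/((-3/(-6))))**2 - 168/((-3/(-6))))**2 = (15 + (12/((-3*(-1/6))))**2 - 168/((-3*(-1/6))))**2 = (15 + (12/(1/2))**2 - 168/1/2)**2 = (15 + (12*2)**2 - 168*2)**2 = (15 + 24**2 - 14*24)**2 = (15 + 576 - 336)**2 = 255**2 = 65025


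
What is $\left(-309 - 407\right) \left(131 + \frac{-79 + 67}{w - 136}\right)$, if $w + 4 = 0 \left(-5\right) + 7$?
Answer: $- \frac{12483460}{133} \approx -93861.0$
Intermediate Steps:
$w = 3$ ($w = -4 + \left(0 \left(-5\right) + 7\right) = -4 + \left(0 + 7\right) = -4 + 7 = 3$)
$\left(-309 - 407\right) \left(131 + \frac{-79 + 67}{w - 136}\right) = \left(-309 - 407\right) \left(131 + \frac{-79 + 67}{3 - 136}\right) = - 716 \left(131 - \frac{12}{3 - 136}\right) = - 716 \left(131 - \frac{12}{-133}\right) = - 716 \left(131 - - \frac{12}{133}\right) = - 716 \left(131 + \frac{12}{133}\right) = \left(-716\right) \frac{17435}{133} = - \frac{12483460}{133}$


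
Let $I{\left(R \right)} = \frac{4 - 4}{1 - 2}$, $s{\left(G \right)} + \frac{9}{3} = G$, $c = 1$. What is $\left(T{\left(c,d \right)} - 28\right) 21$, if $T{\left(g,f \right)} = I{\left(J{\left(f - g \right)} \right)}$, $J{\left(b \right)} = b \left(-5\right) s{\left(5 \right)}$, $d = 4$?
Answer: $-588$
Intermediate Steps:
$s{\left(G \right)} = -3 + G$
$J{\left(b \right)} = - 10 b$ ($J{\left(b \right)} = b \left(-5\right) \left(-3 + 5\right) = - 5 b 2 = - 10 b$)
$I{\left(R \right)} = 0$ ($I{\left(R \right)} = \frac{0}{-1} = 0 \left(-1\right) = 0$)
$T{\left(g,f \right)} = 0$
$\left(T{\left(c,d \right)} - 28\right) 21 = \left(0 - 28\right) 21 = \left(-28\right) 21 = -588$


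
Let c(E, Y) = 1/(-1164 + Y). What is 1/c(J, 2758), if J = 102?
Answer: 1594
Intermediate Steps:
1/c(J, 2758) = 1/(1/(-1164 + 2758)) = 1/(1/1594) = 1594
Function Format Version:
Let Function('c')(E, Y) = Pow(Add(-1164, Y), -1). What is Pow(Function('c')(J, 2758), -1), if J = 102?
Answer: 1594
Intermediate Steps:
Pow(Function('c')(J, 2758), -1) = Pow(Pow(Add(-1164, 2758), -1), -1) = Pow(Pow(1594, -1), -1) = Pow(Rational(1, 1594), -1) = 1594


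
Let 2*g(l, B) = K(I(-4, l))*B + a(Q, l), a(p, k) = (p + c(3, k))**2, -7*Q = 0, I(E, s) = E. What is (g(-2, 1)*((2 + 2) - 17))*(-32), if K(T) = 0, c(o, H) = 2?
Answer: 832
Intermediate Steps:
Q = 0 (Q = -1/7*0 = 0)
a(p, k) = (2 + p)**2 (a(p, k) = (p + 2)**2 = (2 + p)**2)
g(l, B) = 2 (g(l, B) = (0*B + (2 + 0)**2)/2 = (0 + 2**2)/2 = (0 + 4)/2 = (1/2)*4 = 2)
(g(-2, 1)*((2 + 2) - 17))*(-32) = (2*((2 + 2) - 17))*(-32) = (2*(4 - 17))*(-32) = (2*(-13))*(-32) = -26*(-32) = 832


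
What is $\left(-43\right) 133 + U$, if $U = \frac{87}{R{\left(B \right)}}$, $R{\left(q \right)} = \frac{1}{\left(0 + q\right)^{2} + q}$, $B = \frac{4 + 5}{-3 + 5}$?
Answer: $- \frac{14263}{4} \approx -3565.8$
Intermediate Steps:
$B = \frac{9}{2} \approx 4.5$
$R{\left(q \right)} = \frac{1}{q + q^{2}}$ ($R{\left(q \right)} = \frac{1}{q^{2} + q} = \frac{1}{q + q^{2}}$)
$U = \frac{8613}{4}$ ($U = \frac{87}{\frac{1}{\frac{9}{2}} \frac{1}{1 + \frac{9}{2}}} = \frac{87}{\frac{2}{9} \frac{1}{\frac{11}{2}}} = \frac{87}{\frac{2}{9} \cdot \frac{2}{11}} = \frac{87}{\frac{4}{99}} = 87 \cdot \frac{99}{4} = \frac{8613}{4} \approx 2153.3$)
$\left(-43\right) 133 + U = \left(-43\right) 133 + \frac{8613}{4} = -5719 + \frac{8613}{4} = - \frac{14263}{4}$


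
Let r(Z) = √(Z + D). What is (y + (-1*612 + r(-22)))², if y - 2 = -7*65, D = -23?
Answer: 1134180 - 6390*I*√5 ≈ 1.1342e+6 - 14288.0*I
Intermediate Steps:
r(Z) = √(-23 + Z) (r(Z) = √(Z - 23) = √(-23 + Z))
y = -453 (y = 2 - 7*65 = 2 - 455 = -453)
(y + (-1*612 + r(-22)))² = (-453 + (-1*612 + √(-23 - 22)))² = (-453 + (-612 + √(-45)))² = (-453 + (-612 + 3*I*√5))² = (-1065 + 3*I*√5)²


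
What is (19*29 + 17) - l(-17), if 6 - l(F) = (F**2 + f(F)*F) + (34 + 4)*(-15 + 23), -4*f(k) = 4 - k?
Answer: 4977/4 ≈ 1244.3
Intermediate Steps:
f(k) = -1 + k/4 (f(k) = -(4 - k)/4 = -1 + k/4)
l(F) = -298 - F**2 - F*(-1 + F/4) (l(F) = 6 - ((F**2 + (-1 + F/4)*F) + (34 + 4)*(-15 + 23)) = 6 - ((F**2 + F*(-1 + F/4)) + 38*8) = 6 - ((F**2 + F*(-1 + F/4)) + 304) = 6 - (304 + F**2 + F*(-1 + F/4)) = 6 + (-304 - F**2 - F*(-1 + F/4)) = -298 - F**2 - F*(-1 + F/4))
(19*29 + 17) - l(-17) = (19*29 + 17) - (-298 - 17 - 5/4*(-17)**2) = (551 + 17) - (-298 - 17 - 5/4*289) = 568 - (-298 - 17 - 1445/4) = 568 - 1*(-2705/4) = 568 + 2705/4 = 4977/4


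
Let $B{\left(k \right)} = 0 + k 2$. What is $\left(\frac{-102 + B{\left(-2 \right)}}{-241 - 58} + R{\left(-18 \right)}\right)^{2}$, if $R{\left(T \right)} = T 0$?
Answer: $\frac{11236}{89401} \approx 0.12568$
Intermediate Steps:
$R{\left(T \right)} = 0$
$B{\left(k \right)} = 2 k$ ($B{\left(k \right)} = 0 + 2 k = 2 k$)
$\left(\frac{-102 + B{\left(-2 \right)}}{-241 - 58} + R{\left(-18 \right)}\right)^{2} = \left(\frac{-102 + 2 \left(-2\right)}{-241 - 58} + 0\right)^{2} = \left(\frac{-102 - 4}{-299} + 0\right)^{2} = \left(\left(-106\right) \left(- \frac{1}{299}\right) + 0\right)^{2} = \left(\frac{106}{299} + 0\right)^{2} = \left(\frac{106}{299}\right)^{2} = \frac{11236}{89401}$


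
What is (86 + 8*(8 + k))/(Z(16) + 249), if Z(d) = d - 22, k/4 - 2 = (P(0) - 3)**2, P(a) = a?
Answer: 502/243 ≈ 2.0658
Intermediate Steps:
k = 44 (k = 8 + 4*(0 - 3)**2 = 8 + 4*(-3)**2 = 8 + 4*9 = 8 + 36 = 44)
Z(d) = -22 + d
(86 + 8*(8 + k))/(Z(16) + 249) = (86 + 8*(8 + 44))/((-22 + 16) + 249) = (86 + 8*52)/(-6 + 249) = (86 + 416)/243 = 502*(1/243) = 502/243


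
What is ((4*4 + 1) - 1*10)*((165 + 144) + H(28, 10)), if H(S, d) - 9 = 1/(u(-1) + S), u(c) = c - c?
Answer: 8905/4 ≈ 2226.3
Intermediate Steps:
u(c) = 0
H(S, d) = 9 + 1/S (H(S, d) = 9 + 1/(0 + S) = 9 + 1/S)
((4*4 + 1) - 1*10)*((165 + 144) + H(28, 10)) = ((4*4 + 1) - 1*10)*((165 + 144) + (9 + 1/28)) = ((16 + 1) - 10)*(309 + (9 + 1/28)) = (17 - 10)*(309 + 253/28) = 7*(8905/28) = 8905/4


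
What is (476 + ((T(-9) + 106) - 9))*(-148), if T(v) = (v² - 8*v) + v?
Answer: -106116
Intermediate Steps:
T(v) = v² - 7*v
(476 + ((T(-9) + 106) - 9))*(-148) = (476 + ((-9*(-7 - 9) + 106) - 9))*(-148) = (476 + ((-9*(-16) + 106) - 9))*(-148) = (476 + ((144 + 106) - 9))*(-148) = (476 + (250 - 9))*(-148) = (476 + 241)*(-148) = 717*(-148) = -106116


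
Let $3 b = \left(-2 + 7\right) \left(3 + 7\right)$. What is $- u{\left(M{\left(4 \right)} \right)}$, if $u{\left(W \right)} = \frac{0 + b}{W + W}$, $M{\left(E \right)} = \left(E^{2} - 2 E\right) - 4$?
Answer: $- \frac{25}{12} \approx -2.0833$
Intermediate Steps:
$b = \frac{50}{3}$ ($b = \frac{\left(-2 + 7\right) \left(3 + 7\right)}{3} = \frac{5 \cdot 10}{3} = \frac{1}{3} \cdot 50 = \frac{50}{3} \approx 16.667$)
$M{\left(E \right)} = -4 + E^{2} - 2 E$
$u{\left(W \right)} = \frac{25}{3 W}$ ($u{\left(W \right)} = \frac{0 + \frac{50}{3}}{W + W} = \frac{50}{3 \cdot 2 W} = \frac{50 \frac{1}{2 W}}{3} = \frac{25}{3 W}$)
$- u{\left(M{\left(4 \right)} \right)} = - \frac{25}{3 \left(-4 + 4^{2} - 8\right)} = - \frac{25}{3 \left(-4 + 16 - 8\right)} = - \frac{25}{3 \cdot 4} = \left(-1\right) \frac{25}{12} = - \frac{25}{12}$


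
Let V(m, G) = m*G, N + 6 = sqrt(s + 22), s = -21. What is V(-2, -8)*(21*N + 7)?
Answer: -1568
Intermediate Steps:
N = -5 (N = -6 + sqrt(-21 + 22) = -6 + sqrt(1) = -6 + 1 = -5)
V(m, G) = G*m
V(-2, -8)*(21*N + 7) = (-8*(-2))*(21*(-5) + 7) = 16*(-105 + 7) = 16*(-98) = -1568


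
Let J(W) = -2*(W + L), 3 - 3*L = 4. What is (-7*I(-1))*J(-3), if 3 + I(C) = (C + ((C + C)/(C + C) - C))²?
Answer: 280/3 ≈ 93.333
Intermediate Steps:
L = -⅓ (L = 1 - ⅓*4 = 1 - 4/3 = -⅓ ≈ -0.33333)
J(W) = ⅔ - 2*W (J(W) = -2*(W - ⅓) = -2*(-⅓ + W) = ⅔ - 2*W)
I(C) = -2 (I(C) = -3 + (C + ((C + C)/(C + C) - C))² = -3 + (C + ((2*C)/((2*C)) - C))² = -3 + (C + ((2*C)*(1/(2*C)) - C))² = -3 + (C + (1 - C))² = -3 + 1² = -3 + 1 = -2)
(-7*I(-1))*J(-3) = (-7*(-2))*(⅔ - 2*(-3)) = 14*(⅔ + 6) = 14*(20/3) = 280/3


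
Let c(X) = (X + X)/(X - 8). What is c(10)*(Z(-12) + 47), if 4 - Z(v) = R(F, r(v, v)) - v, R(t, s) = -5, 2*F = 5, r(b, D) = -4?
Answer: 440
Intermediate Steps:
F = 5/2 (F = (½)*5 = 5/2 ≈ 2.5000)
c(X) = 2*X/(-8 + X) (c(X) = (2*X)/(-8 + X) = 2*X/(-8 + X))
Z(v) = 9 + v (Z(v) = 4 - (-5 - v) = 4 + (5 + v) = 9 + v)
c(10)*(Z(-12) + 47) = (2*10/(-8 + 10))*((9 - 12) + 47) = (2*10/2)*(-3 + 47) = (2*10*(½))*44 = 10*44 = 440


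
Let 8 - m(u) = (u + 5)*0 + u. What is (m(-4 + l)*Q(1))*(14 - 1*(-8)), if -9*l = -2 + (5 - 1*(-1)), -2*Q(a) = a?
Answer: -1232/9 ≈ -136.89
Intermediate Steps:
Q(a) = -a/2
l = -4/9 (l = -(-2 + (5 - 1*(-1)))/9 = -(-2 + (5 + 1))/9 = -(-2 + 6)/9 = -1/9*4 = -4/9 ≈ -0.44444)
m(u) = 8 - u (m(u) = 8 - ((u + 5)*0 + u) = 8 - ((5 + u)*0 + u) = 8 - (0 + u) = 8 - u)
(m(-4 + l)*Q(1))*(14 - 1*(-8)) = ((8 - (-4 - 4/9))*(-1/2*1))*(14 - 1*(-8)) = ((8 - 1*(-40/9))*(-1/2))*(14 + 8) = ((8 + 40/9)*(-1/2))*22 = ((112/9)*(-1/2))*22 = -56/9*22 = -1232/9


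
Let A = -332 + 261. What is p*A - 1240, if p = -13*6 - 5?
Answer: 4653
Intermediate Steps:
p = -83 (p = -78 - 5 = -83)
A = -71
p*A - 1240 = -83*(-71) - 1240 = 5893 - 1240 = 4653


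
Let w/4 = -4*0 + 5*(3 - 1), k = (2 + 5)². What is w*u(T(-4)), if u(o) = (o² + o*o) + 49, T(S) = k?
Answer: 194040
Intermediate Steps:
k = 49 (k = 7² = 49)
T(S) = 49
u(o) = 49 + 2*o² (u(o) = (o² + o²) + 49 = 2*o² + 49 = 49 + 2*o²)
w = 40 (w = 4*(-4*0 + 5*(3 - 1)) = 4*(0 + 5*2) = 4*(0 + 10) = 4*10 = 40)
w*u(T(-4)) = 40*(49 + 2*49²) = 40*(49 + 2*2401) = 40*(49 + 4802) = 40*4851 = 194040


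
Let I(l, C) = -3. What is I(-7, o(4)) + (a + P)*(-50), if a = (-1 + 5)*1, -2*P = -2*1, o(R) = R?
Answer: -253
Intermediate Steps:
P = 1 (P = -(-1) = -½*(-2) = 1)
a = 4 (a = 4*1 = 4)
I(-7, o(4)) + (a + P)*(-50) = -3 + (4 + 1)*(-50) = -3 + 5*(-50) = -3 - 250 = -253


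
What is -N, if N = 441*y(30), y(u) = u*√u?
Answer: -13230*√30 ≈ -72464.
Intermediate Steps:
y(u) = u^(3/2)
N = 13230*√30 (N = 441*30^(3/2) = 441*(30*√30) = 13230*√30 ≈ 72464.)
-N = -13230*√30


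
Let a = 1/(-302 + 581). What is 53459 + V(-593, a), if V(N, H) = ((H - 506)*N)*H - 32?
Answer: 4242526696/77841 ≈ 54503.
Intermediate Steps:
a = 1/279 ≈ 0.0035842
V(N, H) = -32 + H*N*(-506 + H) (V(N, H) = ((-506 + H)*N)*H - 32 = (N*(-506 + H))*H - 32 = H*N*(-506 + H) - 32 = -32 + H*N*(-506 + H))
53459 + V(-593, a) = 53459 + (-32 - 593*(1/279)² - 506*1/279*(-593)) = 53459 + (-32 - 593*1/77841 + 300058/279) = 53459 + (-32 - 593/77841 + 300058/279) = 53459 + 81224677/77841 = 4242526696/77841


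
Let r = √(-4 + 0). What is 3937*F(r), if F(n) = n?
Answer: 7874*I ≈ 7874.0*I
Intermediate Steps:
r = 2*I (r = √(-4) = 2*I ≈ 2.0*I)
3937*F(r) = 3937*(2*I) = 7874*I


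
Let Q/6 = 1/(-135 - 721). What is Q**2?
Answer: 9/183184 ≈ 4.9131e-5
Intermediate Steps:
Q = -3/428 (Q = 6/(-135 - 721) = 6/(-856) = 6*(-1/856) = -3/428 ≈ -0.0070093)
Q**2 = (-3/428)**2 = 9/183184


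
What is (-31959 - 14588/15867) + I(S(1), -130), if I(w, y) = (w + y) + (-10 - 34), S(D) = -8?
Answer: -509995835/15867 ≈ -32142.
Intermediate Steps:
I(w, y) = -44 + w + y (I(w, y) = (w + y) - 44 = -44 + w + y)
(-31959 - 14588/15867) + I(S(1), -130) = (-31959 - 14588/15867) + (-44 - 8 - 130) = (-31959 - 14588*1/15867) - 182 = (-31959 - 14588/15867) - 182 = -507108041/15867 - 182 = -509995835/15867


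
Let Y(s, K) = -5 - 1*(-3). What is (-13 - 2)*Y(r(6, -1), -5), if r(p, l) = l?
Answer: 30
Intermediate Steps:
Y(s, K) = -2 (Y(s, K) = -5 + 3 = -2)
(-13 - 2)*Y(r(6, -1), -5) = (-13 - 2)*(-2) = -15*(-2) = 30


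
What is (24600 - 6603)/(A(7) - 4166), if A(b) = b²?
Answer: -17997/4117 ≈ -4.3714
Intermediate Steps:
(24600 - 6603)/(A(7) - 4166) = (24600 - 6603)/(7² - 4166) = 17997/(49 - 4166) = 17997/(-4117) = 17997*(-1/4117) = -17997/4117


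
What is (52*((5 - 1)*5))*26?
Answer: 27040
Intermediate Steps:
(52*((5 - 1)*5))*26 = (52*(4*5))*26 = (52*20)*26 = 1040*26 = 27040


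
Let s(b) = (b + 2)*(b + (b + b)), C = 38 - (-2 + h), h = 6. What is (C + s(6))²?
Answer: 31684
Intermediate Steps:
C = 34 (C = 38 - (-2 + 6) = 38 - 1*4 = 38 - 4 = 34)
s(b) = 3*b*(2 + b) (s(b) = (2 + b)*(b + 2*b) = (2 + b)*(3*b) = 3*b*(2 + b))
(C + s(6))² = (34 + 3*6*(2 + 6))² = (34 + 3*6*8)² = (34 + 144)² = 178² = 31684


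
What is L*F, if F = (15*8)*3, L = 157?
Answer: 56520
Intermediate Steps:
F = 360 (F = 120*3 = 360)
L*F = 157*360 = 56520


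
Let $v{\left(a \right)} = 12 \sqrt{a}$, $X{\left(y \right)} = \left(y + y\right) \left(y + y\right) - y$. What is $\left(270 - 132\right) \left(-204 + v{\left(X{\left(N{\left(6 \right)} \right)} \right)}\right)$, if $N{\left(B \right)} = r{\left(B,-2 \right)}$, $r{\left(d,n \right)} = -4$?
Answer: $-28152 + 3312 \sqrt{17} \approx -14496.0$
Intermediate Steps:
$N{\left(B \right)} = -4$
$X{\left(y \right)} = - y + 4 y^{2}$ ($X{\left(y \right)} = 2 y 2 y - y = 4 y^{2} - y = - y + 4 y^{2}$)
$\left(270 - 132\right) \left(-204 + v{\left(X{\left(N{\left(6 \right)} \right)} \right)}\right) = \left(270 - 132\right) \left(-204 + 12 \sqrt{- 4 \left(-1 + 4 \left(-4\right)\right)}\right) = 138 \left(-204 + 12 \sqrt{- 4 \left(-1 - 16\right)}\right) = 138 \left(-204 + 12 \sqrt{\left(-4\right) \left(-17\right)}\right) = 138 \left(-204 + 12 \sqrt{68}\right) = 138 \left(-204 + 12 \cdot 2 \sqrt{17}\right) = 138 \left(-204 + 24 \sqrt{17}\right) = -28152 + 3312 \sqrt{17}$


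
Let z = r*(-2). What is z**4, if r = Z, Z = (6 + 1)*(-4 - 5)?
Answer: 252047376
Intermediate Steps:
Z = -63 (Z = 7*(-9) = -63)
r = -63
z = 126 (z = -63*(-2) = 126)
z**4 = 126**4 = 252047376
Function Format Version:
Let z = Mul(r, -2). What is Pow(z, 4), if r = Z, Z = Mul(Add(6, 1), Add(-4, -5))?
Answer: 252047376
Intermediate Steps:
Z = -63 (Z = Mul(7, -9) = -63)
r = -63
z = 126 (z = Mul(-63, -2) = 126)
Pow(z, 4) = Pow(126, 4) = 252047376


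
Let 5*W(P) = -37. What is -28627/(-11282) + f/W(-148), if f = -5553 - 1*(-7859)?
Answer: -129022261/417434 ≈ -309.08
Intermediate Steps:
W(P) = -37/5 (W(P) = (⅕)*(-37) = -37/5)
f = 2306 (f = -5553 + 7859 = 2306)
-28627/(-11282) + f/W(-148) = -28627/(-11282) + 2306/(-37/5) = -28627*(-1/11282) + 2306*(-5/37) = 28627/11282 - 11530/37 = -129022261/417434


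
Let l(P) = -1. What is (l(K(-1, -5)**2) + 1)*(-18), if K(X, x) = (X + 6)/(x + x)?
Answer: 0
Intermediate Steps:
K(X, x) = (6 + X)/(2*x) (K(X, x) = (6 + X)/((2*x)) = (6 + X)*(1/(2*x)) = (6 + X)/(2*x))
(l(K(-1, -5)**2) + 1)*(-18) = (-1 + 1)*(-18) = 0*(-18) = 0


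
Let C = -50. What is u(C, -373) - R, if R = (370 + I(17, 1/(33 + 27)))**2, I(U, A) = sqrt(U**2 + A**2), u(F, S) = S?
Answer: -495223201/3600 - 37*sqrt(1040401)/3 ≈ -1.5014e+5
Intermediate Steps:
I(U, A) = sqrt(A**2 + U**2)
R = (370 + sqrt(1040401)/60)**2 (R = (370 + sqrt((1/(33 + 27))**2 + 17**2))**2 = (370 + sqrt((1/60)**2 + 289))**2 = (370 + sqrt(1/3600 + 289))**2 = (370 + sqrt(1040401/3600))**2 = (370 + sqrt(1040401)/60)**2 ≈ 1.4977e+5)
u(C, -373) - R = -373 - (22200 + sqrt(1040401))**2/3600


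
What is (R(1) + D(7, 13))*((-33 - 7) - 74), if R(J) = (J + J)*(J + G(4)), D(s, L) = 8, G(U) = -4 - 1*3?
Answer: 456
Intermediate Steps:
G(U) = -7 (G(U) = -4 - 3 = -7)
R(J) = 2*J*(-7 + J) (R(J) = (J + J)*(J - 7) = (2*J)*(-7 + J) = 2*J*(-7 + J))
(R(1) + D(7, 13))*((-33 - 7) - 74) = (2*1*(-7 + 1) + 8)*((-33 - 7) - 74) = (2*1*(-6) + 8)*(-40 - 74) = (-12 + 8)*(-114) = -4*(-114) = 456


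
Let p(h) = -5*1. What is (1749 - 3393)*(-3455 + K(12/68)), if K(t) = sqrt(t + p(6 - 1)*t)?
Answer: 5680020 - 3288*I*sqrt(51)/17 ≈ 5.68e+6 - 1381.2*I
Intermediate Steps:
p(h) = -5
K(t) = 2*sqrt(-t) (K(t) = sqrt(t - 5*t) = sqrt(-4*t) = 2*sqrt(-t))
(1749 - 3393)*(-3455 + K(12/68)) = (1749 - 3393)*(-3455 + 2*sqrt(-12/68)) = -1644*(-3455 + 2*sqrt(-12/68)) = -1644*(-3455 + 2*sqrt(-1*3/17)) = -1644*(-3455 + 2*sqrt(-3/17)) = -1644*(-3455 + 2*(I*sqrt(51)/17)) = -1644*(-3455 + 2*I*sqrt(51)/17) = 5680020 - 3288*I*sqrt(51)/17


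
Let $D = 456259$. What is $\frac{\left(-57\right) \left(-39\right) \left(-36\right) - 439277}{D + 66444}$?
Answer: $- \frac{519305}{522703} \approx -0.9935$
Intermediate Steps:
$\frac{\left(-57\right) \left(-39\right) \left(-36\right) - 439277}{D + 66444} = \frac{\left(-57\right) \left(-39\right) \left(-36\right) - 439277}{456259 + 66444} = \frac{2223 \left(-36\right) - 439277}{522703} = \left(-80028 - 439277\right) \frac{1}{522703} = \left(-519305\right) \frac{1}{522703} = - \frac{519305}{522703}$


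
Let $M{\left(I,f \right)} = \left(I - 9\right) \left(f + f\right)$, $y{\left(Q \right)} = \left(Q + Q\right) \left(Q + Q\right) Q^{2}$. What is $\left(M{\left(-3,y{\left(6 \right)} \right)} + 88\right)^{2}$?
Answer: $15457451584$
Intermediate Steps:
$y{\left(Q \right)} = 4 Q^{4}$ ($y{\left(Q \right)} = 2 Q 2 Q Q^{2} = 4 Q^{2} Q^{2} = 4 Q^{4}$)
$M{\left(I,f \right)} = 2 f \left(-9 + I\right)$ ($M{\left(I,f \right)} = \left(-9 + I\right) 2 f = 2 f \left(-9 + I\right)$)
$\left(M{\left(-3,y{\left(6 \right)} \right)} + 88\right)^{2} = \left(2 \cdot 4 \cdot 6^{4} \left(-9 - 3\right) + 88\right)^{2} = \left(2 \cdot 4 \cdot 1296 \left(-12\right) + 88\right)^{2} = \left(2 \cdot 5184 \left(-12\right) + 88\right)^{2} = \left(-124416 + 88\right)^{2} = \left(-124328\right)^{2} = 15457451584$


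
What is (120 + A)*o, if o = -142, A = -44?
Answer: -10792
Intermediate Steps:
(120 + A)*o = (120 - 44)*(-142) = 76*(-142) = -10792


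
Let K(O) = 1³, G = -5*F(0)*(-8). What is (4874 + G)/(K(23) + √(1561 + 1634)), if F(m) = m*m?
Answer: -2437/1597 + 7311*√355/1597 ≈ 84.729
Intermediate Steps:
F(m) = m²
G = 0 (G = -5*0²*(-8) = -5*0*(-8) = 0*(-8) = 0)
K(O) = 1
(4874 + G)/(K(23) + √(1561 + 1634)) = (4874 + 0)/(1 + √(1561 + 1634)) = 4874/(1 + √3195) = 4874/(1 + 3*√355)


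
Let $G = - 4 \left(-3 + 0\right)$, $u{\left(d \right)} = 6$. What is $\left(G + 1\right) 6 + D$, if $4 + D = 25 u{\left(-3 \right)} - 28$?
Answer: $196$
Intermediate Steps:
$G = 12$ ($G = \left(-4\right) \left(-3\right) = 12$)
$D = 118$ ($D = -4 + \left(25 \cdot 6 - 28\right) = -4 + \left(150 - 28\right) = -4 + 122 = 118$)
$\left(G + 1\right) 6 + D = \left(12 + 1\right) 6 + 118 = 13 \cdot 6 + 118 = 78 + 118 = 196$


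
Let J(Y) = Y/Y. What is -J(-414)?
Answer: -1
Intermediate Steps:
J(Y) = 1
-J(-414) = -1*1 = -1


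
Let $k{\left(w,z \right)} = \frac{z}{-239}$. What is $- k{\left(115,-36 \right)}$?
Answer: $- \frac{36}{239} \approx -0.15063$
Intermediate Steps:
$k{\left(w,z \right)} = - \frac{z}{239}$ ($k{\left(w,z \right)} = z \left(- \frac{1}{239}\right) = - \frac{z}{239}$)
$- k{\left(115,-36 \right)} = - \frac{\left(-1\right) \left(-36\right)}{239} = \left(-1\right) \frac{36}{239} = - \frac{36}{239}$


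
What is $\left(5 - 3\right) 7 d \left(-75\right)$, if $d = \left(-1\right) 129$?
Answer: $135450$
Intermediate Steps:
$d = -129$
$\left(5 - 3\right) 7 d \left(-75\right) = \left(5 - 3\right) 7 \left(-129\right) \left(-75\right) = 2 \cdot 7 \left(-129\right) \left(-75\right) = 14 \left(-129\right) \left(-75\right) = \left(-1806\right) \left(-75\right) = 135450$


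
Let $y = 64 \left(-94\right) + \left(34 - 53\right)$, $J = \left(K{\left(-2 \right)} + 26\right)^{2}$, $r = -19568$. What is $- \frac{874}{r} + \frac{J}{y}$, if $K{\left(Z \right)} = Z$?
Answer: $- \frac{2998289}{59046440} \approx -0.050779$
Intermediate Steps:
$J = 576$ ($J = \left(-2 + 26\right)^{2} = 24^{2} = 576$)
$y = -6035$ ($y = -6016 - 19 = -6035$)
$- \frac{874}{r} + \frac{J}{y} = - \frac{874}{-19568} + \frac{576}{-6035} = \left(-874\right) \left(- \frac{1}{19568}\right) + 576 \left(- \frac{1}{6035}\right) = \frac{437}{9784} - \frac{576}{6035} = - \frac{2998289}{59046440}$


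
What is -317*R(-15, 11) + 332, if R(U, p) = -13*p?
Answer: 45663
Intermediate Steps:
-317*R(-15, 11) + 332 = -(-4121)*11 + 332 = -317*(-143) + 332 = 45331 + 332 = 45663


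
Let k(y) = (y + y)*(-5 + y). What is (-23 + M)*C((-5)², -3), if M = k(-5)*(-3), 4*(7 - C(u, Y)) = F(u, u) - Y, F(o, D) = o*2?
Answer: 8075/4 ≈ 2018.8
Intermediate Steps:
F(o, D) = 2*o
k(y) = 2*y*(-5 + y) (k(y) = (2*y)*(-5 + y) = 2*y*(-5 + y))
C(u, Y) = 7 - u/2 + Y/4 (C(u, Y) = 7 - (2*u - Y)/4 = 7 - (-Y + 2*u)/4 = 7 + (-u/2 + Y/4) = 7 - u/2 + Y/4)
M = -300 (M = (2*(-5)*(-5 - 5))*(-3) = (2*(-5)*(-10))*(-3) = 100*(-3) = -300)
(-23 + M)*C((-5)², -3) = (-23 - 300)*(7 - ½*(-5)² + (¼)*(-3)) = -323*(7 - ½*25 - ¾) = -323*(7 - 25/2 - ¾) = -323*(-25/4) = 8075/4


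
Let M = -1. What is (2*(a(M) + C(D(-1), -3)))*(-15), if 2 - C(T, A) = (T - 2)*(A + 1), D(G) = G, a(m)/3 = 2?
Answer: -60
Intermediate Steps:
a(m) = 6 (a(m) = 3*2 = 6)
C(T, A) = 2 - (1 + A)*(-2 + T) (C(T, A) = 2 - (T - 2)*(A + 1) = 2 - (-2 + T)*(1 + A) = 2 - (1 + A)*(-2 + T))
(2*(a(M) + C(D(-1), -3)))*(-15) = (2*(6 + (4 - 1*(-1) + 2*(-3) - 1*(-3)*(-1))))*(-15) = (2*(6 + (4 + 1 - 6 - 3)))*(-15) = (2*(6 - 4))*(-15) = (2*2)*(-15) = 4*(-15) = -60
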